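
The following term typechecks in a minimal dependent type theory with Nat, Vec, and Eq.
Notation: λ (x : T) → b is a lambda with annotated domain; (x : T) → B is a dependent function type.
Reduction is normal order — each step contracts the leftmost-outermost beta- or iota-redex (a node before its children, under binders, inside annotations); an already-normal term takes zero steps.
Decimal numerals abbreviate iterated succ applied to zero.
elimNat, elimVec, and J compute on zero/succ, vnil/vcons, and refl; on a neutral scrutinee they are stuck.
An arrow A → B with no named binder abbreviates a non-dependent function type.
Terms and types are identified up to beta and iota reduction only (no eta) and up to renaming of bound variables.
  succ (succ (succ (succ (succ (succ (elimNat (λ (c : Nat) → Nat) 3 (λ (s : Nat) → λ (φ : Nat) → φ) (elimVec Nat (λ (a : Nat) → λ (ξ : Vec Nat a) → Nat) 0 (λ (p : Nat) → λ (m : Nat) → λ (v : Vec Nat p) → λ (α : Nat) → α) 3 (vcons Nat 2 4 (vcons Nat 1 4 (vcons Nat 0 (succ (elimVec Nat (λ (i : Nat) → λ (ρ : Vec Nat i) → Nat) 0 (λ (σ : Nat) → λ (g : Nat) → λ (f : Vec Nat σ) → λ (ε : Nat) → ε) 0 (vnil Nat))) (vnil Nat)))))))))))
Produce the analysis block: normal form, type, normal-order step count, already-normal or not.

reduced normal form:
  9
the term's type:
  Nat
normal-order step count: 17
term was already normal: no
first redex: an elimVec iota-redex


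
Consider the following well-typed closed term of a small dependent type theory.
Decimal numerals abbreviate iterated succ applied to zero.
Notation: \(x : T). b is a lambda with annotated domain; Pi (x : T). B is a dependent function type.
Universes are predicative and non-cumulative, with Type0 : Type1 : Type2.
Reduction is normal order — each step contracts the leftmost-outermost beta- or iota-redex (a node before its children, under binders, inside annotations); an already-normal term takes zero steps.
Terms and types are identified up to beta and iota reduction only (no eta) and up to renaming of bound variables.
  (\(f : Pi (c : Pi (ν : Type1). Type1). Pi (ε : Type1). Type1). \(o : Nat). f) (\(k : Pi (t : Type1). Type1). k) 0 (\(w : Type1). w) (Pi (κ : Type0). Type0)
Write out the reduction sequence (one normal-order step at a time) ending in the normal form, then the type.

reduction (normal order):
  (\(f : Pi (c : Pi (ν : Type1). Type1). Pi (ε : Type1). Type1). \(o : Nat). f) (\(k : Pi (t : Type1). Type1). k) 0 (\(w : Type1). w) (Pi (κ : Type0). Type0)
  ~> (\(f : Nat). \(c : Pi (ν : Type1). Type1). c) 0 (\(ε : Type1). ε) (Pi (o : Type0). Type0)
  ~> (\(f : Pi (c : Type1). Type1). f) (\(ν : Type1). ν) (Pi (ε : Type0). Type0)
  ~> (\(f : Type1). f) (Pi (c : Type0). Type0)
  ~> Pi (f : Type0). Type0
the term's type:
  Type1


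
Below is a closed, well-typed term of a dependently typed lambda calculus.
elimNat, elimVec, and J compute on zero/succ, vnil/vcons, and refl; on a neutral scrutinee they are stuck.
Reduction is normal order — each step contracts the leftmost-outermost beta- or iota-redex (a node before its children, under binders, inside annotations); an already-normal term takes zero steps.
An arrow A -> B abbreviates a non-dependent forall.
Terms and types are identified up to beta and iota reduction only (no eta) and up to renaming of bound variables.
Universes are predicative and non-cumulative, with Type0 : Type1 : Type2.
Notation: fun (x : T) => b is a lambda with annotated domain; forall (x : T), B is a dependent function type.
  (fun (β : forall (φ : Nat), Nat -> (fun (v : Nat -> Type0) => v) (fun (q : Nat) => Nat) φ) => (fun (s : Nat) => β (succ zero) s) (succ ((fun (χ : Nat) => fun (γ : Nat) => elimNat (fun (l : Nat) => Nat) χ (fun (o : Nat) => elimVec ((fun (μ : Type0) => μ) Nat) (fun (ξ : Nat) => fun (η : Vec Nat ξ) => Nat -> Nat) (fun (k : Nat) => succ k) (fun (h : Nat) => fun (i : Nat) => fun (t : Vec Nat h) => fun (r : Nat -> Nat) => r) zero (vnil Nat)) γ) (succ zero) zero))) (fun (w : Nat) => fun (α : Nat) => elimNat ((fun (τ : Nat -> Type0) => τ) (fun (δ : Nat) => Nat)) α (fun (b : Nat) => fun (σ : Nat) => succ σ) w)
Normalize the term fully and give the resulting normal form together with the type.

resulting normal form:
  succ (succ (succ zero))
type:
  Nat


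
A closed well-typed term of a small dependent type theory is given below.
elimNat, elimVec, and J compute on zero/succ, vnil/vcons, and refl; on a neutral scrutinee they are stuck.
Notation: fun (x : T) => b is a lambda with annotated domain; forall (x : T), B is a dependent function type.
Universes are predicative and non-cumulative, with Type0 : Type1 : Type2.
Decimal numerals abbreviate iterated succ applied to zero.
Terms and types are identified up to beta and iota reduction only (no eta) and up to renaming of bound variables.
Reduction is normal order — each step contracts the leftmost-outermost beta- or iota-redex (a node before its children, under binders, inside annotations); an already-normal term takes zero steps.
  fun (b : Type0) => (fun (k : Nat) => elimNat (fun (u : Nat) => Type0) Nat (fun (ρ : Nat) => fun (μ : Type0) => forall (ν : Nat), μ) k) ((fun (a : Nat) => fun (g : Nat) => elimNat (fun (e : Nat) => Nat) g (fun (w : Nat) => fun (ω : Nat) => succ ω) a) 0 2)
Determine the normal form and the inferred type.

normal form:
  fun (b : Type0) => forall (k : Nat), forall (u : Nat), Nat
the term's type:
  forall (b : Type0), Type0


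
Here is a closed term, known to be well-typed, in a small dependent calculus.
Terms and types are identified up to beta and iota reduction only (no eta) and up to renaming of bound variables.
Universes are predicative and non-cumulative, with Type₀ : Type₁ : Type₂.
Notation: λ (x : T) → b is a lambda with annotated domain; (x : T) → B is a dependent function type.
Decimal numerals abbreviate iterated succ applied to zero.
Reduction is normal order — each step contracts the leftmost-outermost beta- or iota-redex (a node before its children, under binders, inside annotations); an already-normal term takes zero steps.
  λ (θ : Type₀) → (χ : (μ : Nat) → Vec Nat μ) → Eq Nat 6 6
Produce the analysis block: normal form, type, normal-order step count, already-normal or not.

normal form:
  λ (θ : Type₀) → (χ : (μ : Nat) → Vec Nat μ) → Eq Nat 6 6
type:
  (θ : Type₀) → Type₀
normal-order step count: 0
started in normal form: yes


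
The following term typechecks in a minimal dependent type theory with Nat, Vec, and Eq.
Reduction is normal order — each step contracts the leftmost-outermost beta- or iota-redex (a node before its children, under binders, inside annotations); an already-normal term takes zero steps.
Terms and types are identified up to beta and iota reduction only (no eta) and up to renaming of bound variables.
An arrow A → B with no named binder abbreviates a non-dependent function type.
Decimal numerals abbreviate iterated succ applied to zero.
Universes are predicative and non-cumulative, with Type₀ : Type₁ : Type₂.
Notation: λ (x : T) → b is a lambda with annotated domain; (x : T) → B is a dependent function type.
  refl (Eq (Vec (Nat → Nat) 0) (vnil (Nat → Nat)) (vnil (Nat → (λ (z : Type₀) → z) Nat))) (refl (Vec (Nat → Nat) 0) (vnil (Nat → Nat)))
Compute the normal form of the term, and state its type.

normal form:
  refl (Eq (Vec (Nat → Nat) 0) (vnil (Nat → Nat)) (vnil (Nat → Nat))) (refl (Vec (Nat → Nat) 0) (vnil (Nat → Nat)))
the term's type:
  Eq (Eq (Vec (Nat → Nat) 0) (vnil (Nat → Nat)) (vnil (Nat → Nat))) (refl (Vec (Nat → Nat) 0) (vnil (Nat → Nat))) (refl (Vec (Nat → Nat) 0) (vnil (Nat → Nat)))


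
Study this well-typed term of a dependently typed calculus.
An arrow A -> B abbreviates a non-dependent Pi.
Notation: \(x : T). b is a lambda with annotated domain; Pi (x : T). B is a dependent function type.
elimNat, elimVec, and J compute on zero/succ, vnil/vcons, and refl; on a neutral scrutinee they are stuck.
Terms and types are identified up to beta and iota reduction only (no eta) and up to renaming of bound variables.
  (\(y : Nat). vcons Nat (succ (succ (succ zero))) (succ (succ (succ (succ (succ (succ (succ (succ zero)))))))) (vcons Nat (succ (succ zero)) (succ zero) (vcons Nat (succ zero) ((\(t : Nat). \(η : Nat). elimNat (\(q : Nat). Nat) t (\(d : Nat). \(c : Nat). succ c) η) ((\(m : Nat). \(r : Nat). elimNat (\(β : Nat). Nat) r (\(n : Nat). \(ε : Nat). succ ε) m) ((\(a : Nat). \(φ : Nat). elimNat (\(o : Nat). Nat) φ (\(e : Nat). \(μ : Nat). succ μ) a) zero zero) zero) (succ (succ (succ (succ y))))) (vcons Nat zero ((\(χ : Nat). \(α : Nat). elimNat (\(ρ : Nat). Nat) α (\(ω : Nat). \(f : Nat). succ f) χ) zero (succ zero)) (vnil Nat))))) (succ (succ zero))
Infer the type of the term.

inferred type:
  Vec Nat (succ (succ (succ (succ zero))))


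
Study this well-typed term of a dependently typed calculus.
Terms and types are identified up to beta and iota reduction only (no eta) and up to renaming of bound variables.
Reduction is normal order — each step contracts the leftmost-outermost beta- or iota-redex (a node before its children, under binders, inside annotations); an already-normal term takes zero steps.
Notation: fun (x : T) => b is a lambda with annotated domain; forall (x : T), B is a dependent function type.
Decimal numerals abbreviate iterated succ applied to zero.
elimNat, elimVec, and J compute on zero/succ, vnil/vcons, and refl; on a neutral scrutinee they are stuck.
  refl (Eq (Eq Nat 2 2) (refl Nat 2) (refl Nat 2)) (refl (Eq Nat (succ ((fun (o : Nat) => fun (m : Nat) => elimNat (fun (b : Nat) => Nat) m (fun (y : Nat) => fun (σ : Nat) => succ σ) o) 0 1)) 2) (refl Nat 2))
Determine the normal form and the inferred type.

resulting normal form:
  refl (Eq (Eq Nat 2 2) (refl Nat 2) (refl Nat 2)) (refl (Eq Nat 2 2) (refl Nat 2))
inferred type:
  Eq (Eq (Eq Nat 2 2) (refl Nat 2) (refl Nat 2)) (refl (Eq Nat 2 2) (refl Nat 2)) (refl (Eq Nat 2 2) (refl Nat 2))


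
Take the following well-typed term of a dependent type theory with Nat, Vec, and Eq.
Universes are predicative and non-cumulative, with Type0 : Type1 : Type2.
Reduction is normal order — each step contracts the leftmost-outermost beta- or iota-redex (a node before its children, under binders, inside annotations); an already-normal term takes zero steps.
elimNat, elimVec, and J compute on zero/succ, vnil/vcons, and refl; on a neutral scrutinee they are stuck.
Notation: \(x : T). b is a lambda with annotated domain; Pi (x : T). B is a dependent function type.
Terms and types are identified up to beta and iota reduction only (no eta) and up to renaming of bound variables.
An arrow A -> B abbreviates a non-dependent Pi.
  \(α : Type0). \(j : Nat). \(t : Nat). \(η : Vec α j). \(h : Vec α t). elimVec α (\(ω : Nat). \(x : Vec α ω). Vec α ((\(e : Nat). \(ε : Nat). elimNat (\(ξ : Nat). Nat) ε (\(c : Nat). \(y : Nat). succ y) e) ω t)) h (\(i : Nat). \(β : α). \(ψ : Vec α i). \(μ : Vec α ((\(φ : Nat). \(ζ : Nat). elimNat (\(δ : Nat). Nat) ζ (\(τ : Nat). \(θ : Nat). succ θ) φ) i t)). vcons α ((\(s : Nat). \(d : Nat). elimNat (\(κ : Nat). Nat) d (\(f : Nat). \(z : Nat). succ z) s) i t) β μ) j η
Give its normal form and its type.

resulting normal form:
  \(α : Type0). \(j : Nat). \(t : Nat). \(η : Vec α j). \(h : Vec α t). elimVec α (\(ω : Nat). \(x : Vec α ω). Vec α (elimNat (\(e : Nat). Nat) t (\(ε : Nat). \(ξ : Nat). succ ξ) ω)) h (\(c : Nat). \(y : α). \(i : Vec α c). \(β : Vec α (elimNat (\(ψ : Nat). Nat) t (\(μ : Nat). \(φ : Nat). succ φ) c)). vcons α (elimNat (\(ζ : Nat). Nat) t (\(δ : Nat). \(τ : Nat). succ τ) c) y β) j η
inferred type:
  Pi (α : Type0). Pi (j : Nat). Pi (t : Nat). Vec α j -> Vec α t -> Vec α (elimNat (\(η : Nat). Nat) t (\(h : Nat). \(ω : Nat). succ ω) j)


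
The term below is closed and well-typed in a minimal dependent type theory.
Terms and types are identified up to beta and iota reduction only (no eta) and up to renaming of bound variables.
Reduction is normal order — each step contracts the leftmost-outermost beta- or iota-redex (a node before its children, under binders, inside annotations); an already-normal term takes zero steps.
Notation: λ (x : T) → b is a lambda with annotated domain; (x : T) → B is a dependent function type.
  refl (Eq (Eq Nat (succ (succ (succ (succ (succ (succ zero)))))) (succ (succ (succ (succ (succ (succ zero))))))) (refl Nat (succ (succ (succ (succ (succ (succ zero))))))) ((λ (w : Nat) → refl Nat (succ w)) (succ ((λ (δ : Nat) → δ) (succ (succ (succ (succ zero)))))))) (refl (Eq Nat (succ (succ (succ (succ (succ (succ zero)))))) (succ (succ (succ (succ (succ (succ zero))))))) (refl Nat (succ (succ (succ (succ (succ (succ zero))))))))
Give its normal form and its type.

resulting normal form:
  refl (Eq (Eq Nat (succ (succ (succ (succ (succ (succ zero)))))) (succ (succ (succ (succ (succ (succ zero))))))) (refl Nat (succ (succ (succ (succ (succ (succ zero))))))) (refl Nat (succ (succ (succ (succ (succ (succ zero)))))))) (refl (Eq Nat (succ (succ (succ (succ (succ (succ zero)))))) (succ (succ (succ (succ (succ (succ zero))))))) (refl Nat (succ (succ (succ (succ (succ (succ zero))))))))
the term's type:
  Eq (Eq (Eq Nat (succ (succ (succ (succ (succ (succ zero)))))) (succ (succ (succ (succ (succ (succ zero))))))) (refl Nat (succ (succ (succ (succ (succ (succ zero))))))) (refl Nat (succ (succ (succ (succ (succ (succ zero)))))))) (refl (Eq Nat (succ (succ (succ (succ (succ (succ zero)))))) (succ (succ (succ (succ (succ (succ zero))))))) (refl Nat (succ (succ (succ (succ (succ (succ zero)))))))) (refl (Eq Nat (succ (succ (succ (succ (succ (succ zero)))))) (succ (succ (succ (succ (succ (succ zero))))))) (refl Nat (succ (succ (succ (succ (succ (succ zero))))))))
observation: the leftmost-outermost redex is a beta-redex, and normalization takes 2 steps.


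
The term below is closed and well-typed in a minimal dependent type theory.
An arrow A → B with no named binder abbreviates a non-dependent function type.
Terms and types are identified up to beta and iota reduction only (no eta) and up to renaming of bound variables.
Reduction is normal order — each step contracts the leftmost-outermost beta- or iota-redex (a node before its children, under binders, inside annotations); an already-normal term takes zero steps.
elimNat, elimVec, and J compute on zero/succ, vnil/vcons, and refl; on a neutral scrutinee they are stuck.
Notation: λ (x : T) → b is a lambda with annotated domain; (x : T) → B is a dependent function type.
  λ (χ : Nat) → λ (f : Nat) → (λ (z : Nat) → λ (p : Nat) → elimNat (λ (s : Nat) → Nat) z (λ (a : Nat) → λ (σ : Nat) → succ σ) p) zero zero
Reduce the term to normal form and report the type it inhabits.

normal form:
  λ (χ : Nat) → λ (f : Nat) → zero
type:
  Nat → Nat → Nat


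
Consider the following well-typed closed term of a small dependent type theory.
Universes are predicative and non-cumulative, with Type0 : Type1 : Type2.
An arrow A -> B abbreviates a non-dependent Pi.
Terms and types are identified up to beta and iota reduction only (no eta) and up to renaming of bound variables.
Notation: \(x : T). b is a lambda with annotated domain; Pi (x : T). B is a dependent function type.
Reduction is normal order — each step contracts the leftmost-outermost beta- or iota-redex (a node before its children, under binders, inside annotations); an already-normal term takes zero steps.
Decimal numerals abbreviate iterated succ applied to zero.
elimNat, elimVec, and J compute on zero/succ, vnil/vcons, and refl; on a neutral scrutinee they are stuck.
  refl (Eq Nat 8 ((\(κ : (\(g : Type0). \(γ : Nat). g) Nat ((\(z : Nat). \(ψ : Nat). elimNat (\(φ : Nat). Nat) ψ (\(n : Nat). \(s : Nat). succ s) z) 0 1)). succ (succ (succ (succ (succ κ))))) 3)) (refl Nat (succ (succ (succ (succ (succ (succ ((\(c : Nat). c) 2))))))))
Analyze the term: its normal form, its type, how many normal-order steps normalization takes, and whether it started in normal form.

resulting normal form:
  refl (Eq Nat 8 8) (refl Nat 8)
type:
  Eq (Eq Nat 8 8) (refl Nat 8) (refl Nat 8)
reduction steps (normal order): 2
started in normal form: no
first contracted redex: a beta-redex


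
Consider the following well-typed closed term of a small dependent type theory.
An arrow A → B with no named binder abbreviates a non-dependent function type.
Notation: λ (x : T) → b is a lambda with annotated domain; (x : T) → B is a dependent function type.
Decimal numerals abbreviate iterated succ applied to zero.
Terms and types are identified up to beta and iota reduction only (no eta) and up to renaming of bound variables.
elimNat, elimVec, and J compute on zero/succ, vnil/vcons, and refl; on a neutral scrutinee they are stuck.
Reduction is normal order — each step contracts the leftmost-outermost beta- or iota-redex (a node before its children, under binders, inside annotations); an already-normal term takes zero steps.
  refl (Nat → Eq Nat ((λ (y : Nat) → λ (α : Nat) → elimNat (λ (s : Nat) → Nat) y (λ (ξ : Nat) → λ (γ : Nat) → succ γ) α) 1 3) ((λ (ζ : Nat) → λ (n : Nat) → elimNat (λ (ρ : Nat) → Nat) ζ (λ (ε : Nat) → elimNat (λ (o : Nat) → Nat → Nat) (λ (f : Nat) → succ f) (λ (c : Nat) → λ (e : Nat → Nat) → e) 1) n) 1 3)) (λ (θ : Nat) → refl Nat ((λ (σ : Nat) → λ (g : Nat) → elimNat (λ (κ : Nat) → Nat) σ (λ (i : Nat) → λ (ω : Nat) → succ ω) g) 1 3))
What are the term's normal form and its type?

normal form:
  refl (Nat → Eq Nat 4 4) (λ (y : Nat) → refl Nat 4)
the term's type:
  Eq (Nat → Eq Nat 4 4) (λ (y : Nat) → refl Nat 4) (λ (α : Nat) → refl Nat 4)
observation: 48 normal-order steps normalize the term, beginning with a beta-redex.


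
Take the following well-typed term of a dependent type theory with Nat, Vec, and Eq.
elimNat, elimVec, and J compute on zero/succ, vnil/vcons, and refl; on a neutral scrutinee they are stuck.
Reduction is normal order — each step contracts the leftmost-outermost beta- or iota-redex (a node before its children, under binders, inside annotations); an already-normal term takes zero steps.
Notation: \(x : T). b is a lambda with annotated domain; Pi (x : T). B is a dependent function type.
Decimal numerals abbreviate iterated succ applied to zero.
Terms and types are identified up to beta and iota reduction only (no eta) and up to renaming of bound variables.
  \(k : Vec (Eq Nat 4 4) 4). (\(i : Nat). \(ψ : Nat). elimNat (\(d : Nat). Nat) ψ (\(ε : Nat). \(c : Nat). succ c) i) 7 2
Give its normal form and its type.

reduced normal form:
  \(k : Vec (Eq Nat 4 4) 4). 9
the term's type:
  Pi (k : Vec (Eq Nat 4 4) 4). Nat
observation: the leftmost-outermost redex is a beta-redex, and normalization takes 24 steps.


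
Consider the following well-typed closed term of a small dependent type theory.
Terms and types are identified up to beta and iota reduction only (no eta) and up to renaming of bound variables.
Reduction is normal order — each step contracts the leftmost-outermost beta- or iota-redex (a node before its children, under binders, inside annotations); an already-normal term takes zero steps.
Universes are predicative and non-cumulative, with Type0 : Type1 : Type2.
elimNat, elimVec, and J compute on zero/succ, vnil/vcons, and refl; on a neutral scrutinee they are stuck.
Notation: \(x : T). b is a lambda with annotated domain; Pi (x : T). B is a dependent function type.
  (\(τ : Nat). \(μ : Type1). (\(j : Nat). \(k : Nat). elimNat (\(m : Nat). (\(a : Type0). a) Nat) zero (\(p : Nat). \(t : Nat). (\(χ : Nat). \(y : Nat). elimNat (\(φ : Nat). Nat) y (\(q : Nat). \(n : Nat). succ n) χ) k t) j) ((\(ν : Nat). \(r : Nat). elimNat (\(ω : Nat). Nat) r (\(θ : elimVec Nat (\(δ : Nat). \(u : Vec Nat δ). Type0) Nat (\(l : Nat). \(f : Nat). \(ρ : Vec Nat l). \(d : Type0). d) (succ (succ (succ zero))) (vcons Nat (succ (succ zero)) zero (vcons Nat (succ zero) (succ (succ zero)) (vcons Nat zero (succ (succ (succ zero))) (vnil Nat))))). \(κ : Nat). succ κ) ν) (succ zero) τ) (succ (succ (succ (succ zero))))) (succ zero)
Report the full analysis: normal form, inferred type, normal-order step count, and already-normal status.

reduced normal form:
  \(τ : Type1). succ (succ (succ (succ (succ (succ (succ (succ zero)))))))
the term's type:
  Pi (τ : Type1). Nat
reduction steps (normal order): 32
term was already normal: no
first redex: a beta-redex


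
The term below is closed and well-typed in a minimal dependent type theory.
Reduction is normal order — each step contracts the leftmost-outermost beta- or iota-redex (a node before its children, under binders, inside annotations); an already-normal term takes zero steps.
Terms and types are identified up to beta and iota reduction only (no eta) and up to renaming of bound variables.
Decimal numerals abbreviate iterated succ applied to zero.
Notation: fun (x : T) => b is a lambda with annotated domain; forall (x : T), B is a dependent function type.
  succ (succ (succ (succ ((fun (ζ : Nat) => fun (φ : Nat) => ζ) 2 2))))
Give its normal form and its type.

reduced normal form:
  6
the term's type:
  Nat
observation: 2 normal-order steps separate the term from its normal form.


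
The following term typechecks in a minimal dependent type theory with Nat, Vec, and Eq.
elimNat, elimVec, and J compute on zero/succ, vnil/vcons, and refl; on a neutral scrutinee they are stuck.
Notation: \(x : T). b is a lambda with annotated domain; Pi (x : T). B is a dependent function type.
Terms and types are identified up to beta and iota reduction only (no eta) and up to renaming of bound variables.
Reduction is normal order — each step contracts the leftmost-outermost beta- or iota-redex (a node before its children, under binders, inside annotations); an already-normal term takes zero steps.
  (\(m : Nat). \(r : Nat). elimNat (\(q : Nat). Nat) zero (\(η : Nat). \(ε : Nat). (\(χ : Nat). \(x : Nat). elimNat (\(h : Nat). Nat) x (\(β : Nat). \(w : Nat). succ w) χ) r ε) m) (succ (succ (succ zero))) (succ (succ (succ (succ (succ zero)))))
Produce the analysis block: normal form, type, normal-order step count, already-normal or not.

reduced normal form:
  succ (succ (succ (succ (succ (succ (succ (succ (succ (succ (succ (succ (succ (succ (succ zero))))))))))))))
type:
  Nat
normal-order step count: 66
already normal: no
first redex: a beta-redex


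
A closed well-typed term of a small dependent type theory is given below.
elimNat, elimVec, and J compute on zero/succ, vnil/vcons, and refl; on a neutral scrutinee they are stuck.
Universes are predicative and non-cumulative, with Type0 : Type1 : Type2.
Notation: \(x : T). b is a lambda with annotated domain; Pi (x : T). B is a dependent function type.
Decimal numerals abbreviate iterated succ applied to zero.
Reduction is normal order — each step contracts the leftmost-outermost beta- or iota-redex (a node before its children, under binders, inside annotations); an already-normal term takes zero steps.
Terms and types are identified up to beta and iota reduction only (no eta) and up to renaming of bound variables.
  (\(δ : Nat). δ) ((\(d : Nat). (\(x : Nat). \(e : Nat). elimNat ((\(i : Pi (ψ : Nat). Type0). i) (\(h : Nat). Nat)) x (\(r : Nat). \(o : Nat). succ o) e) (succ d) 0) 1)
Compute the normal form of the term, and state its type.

reduced normal form:
  2
type:
  Nat
observation: the term reaches its normal form after 5 normal-order steps.


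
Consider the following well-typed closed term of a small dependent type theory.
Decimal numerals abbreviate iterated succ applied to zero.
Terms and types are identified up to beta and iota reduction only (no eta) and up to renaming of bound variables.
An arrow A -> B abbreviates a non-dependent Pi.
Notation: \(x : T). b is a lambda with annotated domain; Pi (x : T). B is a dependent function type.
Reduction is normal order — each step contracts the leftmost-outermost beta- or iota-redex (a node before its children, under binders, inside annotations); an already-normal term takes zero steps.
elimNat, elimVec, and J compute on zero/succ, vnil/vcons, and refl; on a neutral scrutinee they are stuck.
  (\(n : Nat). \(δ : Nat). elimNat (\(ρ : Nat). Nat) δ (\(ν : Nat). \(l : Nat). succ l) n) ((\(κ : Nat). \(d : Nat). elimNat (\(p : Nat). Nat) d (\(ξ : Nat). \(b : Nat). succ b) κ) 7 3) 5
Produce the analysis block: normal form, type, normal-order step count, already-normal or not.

reduced normal form:
  15
inferred type:
  Nat
normal-order step count: 57
already normal: no
first redex: a beta-redex


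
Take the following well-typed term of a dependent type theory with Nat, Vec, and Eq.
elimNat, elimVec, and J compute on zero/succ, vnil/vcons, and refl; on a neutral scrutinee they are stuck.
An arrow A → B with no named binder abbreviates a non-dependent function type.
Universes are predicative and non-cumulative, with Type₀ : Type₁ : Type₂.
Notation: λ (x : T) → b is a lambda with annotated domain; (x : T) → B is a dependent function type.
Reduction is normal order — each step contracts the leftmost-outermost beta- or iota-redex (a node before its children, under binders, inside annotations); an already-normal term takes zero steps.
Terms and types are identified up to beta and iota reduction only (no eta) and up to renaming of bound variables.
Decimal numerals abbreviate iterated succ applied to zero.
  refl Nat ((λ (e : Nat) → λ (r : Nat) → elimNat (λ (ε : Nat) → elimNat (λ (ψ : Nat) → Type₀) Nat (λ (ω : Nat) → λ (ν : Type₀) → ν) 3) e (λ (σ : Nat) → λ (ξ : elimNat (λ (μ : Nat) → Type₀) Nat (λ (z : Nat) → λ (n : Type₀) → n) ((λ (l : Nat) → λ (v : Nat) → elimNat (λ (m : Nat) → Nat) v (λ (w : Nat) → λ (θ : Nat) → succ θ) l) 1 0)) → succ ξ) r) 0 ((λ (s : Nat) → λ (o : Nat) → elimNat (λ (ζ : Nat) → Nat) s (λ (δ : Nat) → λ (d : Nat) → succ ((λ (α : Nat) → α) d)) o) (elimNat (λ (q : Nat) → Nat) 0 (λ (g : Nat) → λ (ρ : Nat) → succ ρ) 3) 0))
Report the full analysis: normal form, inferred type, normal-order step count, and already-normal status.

resulting normal form:
  refl Nat 3
the term's type:
  Eq Nat 3 3
normal-order step count: 45
started in normal form: no
first redex: a beta-redex


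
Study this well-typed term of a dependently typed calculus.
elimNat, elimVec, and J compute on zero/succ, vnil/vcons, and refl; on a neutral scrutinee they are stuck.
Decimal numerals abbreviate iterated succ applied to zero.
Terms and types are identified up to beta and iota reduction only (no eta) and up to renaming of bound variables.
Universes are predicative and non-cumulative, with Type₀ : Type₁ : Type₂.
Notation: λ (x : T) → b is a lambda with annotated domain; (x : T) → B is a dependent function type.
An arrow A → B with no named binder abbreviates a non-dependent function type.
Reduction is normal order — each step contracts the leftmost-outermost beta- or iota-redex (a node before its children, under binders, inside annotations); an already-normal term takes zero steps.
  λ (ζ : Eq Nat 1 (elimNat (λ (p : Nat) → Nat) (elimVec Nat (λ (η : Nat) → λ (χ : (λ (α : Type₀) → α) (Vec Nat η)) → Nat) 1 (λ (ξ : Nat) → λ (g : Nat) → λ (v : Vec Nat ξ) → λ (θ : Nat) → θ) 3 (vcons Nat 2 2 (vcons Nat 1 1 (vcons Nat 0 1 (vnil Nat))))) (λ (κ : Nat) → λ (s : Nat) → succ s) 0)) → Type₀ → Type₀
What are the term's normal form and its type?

resulting normal form:
  λ (ζ : Eq Nat 1 1) → Type₀ → Type₀
inferred type:
  Eq Nat 1 1 → Type₁
observation: contracting an elimNat iota-redex first, the term normalizes in 17 steps.


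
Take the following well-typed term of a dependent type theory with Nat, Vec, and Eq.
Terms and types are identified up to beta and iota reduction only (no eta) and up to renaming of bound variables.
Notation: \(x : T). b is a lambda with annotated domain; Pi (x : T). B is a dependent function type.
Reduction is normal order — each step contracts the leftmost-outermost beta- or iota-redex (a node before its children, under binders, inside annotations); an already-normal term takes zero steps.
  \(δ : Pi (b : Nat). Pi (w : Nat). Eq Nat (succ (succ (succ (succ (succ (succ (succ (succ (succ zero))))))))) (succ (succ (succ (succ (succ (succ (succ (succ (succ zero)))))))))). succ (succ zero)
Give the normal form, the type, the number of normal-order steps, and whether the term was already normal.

reduced normal form:
  \(δ : Pi (b : Nat). Pi (w : Nat). Eq Nat (succ (succ (succ (succ (succ (succ (succ (succ (succ zero))))))))) (succ (succ (succ (succ (succ (succ (succ (succ (succ zero)))))))))). succ (succ zero)
type:
  Pi (δ : Pi (b : Nat). Pi (w : Nat). Eq Nat (succ (succ (succ (succ (succ (succ (succ (succ (succ zero))))))))) (succ (succ (succ (succ (succ (succ (succ (succ (succ zero)))))))))). Nat
steps to reach normal form (normal order): 0
term was already normal: yes


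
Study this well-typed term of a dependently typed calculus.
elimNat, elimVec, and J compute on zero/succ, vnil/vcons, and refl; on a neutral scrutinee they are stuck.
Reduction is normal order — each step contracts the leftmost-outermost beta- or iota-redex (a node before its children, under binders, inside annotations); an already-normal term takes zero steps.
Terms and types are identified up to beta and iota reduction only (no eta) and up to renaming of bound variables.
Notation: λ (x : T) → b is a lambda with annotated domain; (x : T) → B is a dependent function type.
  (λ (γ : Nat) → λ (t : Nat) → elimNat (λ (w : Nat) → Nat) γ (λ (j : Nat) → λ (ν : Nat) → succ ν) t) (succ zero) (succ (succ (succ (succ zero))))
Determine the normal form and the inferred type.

resulting normal form:
  succ (succ (succ (succ (succ zero))))
type:
  Nat
observation: 15 normal-order steps normalize the term, beginning with a beta-redex.


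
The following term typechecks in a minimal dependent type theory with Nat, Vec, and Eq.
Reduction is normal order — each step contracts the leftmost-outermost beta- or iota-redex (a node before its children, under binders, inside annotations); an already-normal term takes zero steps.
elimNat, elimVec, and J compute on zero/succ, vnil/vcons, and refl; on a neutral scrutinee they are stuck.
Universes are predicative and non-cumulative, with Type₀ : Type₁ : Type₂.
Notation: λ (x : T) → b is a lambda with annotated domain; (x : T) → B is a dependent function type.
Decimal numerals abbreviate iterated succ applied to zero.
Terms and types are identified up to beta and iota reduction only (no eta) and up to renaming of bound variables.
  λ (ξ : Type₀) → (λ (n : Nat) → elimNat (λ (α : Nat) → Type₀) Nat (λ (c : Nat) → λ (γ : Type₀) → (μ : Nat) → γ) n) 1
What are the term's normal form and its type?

resulting normal form:
  λ (ξ : Type₀) → (n : Nat) → Nat
inferred type:
  (ξ : Type₀) → Type₀
observation: the leftmost-outermost redex is a beta-redex, and normalization takes 5 steps.


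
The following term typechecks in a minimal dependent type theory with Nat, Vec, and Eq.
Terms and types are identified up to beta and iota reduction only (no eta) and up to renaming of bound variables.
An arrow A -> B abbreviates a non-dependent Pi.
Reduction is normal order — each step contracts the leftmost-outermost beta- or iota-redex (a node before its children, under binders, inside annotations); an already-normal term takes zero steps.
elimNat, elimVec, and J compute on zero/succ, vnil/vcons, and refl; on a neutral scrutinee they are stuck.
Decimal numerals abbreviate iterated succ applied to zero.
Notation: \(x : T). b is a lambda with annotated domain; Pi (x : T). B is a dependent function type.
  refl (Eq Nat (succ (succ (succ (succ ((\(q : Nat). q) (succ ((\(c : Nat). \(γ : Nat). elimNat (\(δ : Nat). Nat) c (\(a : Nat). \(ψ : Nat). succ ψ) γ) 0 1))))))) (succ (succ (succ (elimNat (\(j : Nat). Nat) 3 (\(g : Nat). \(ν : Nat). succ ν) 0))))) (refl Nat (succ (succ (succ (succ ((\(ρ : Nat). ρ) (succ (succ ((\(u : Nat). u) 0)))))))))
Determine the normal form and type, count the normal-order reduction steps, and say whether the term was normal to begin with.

normal form:
  refl (Eq Nat 6 6) (refl Nat 6)
inferred type:
  Eq (Eq Nat 6 6) (refl Nat 6) (refl Nat 6)
reduction steps (normal order): 10
already normal: no
first redex: a beta-redex


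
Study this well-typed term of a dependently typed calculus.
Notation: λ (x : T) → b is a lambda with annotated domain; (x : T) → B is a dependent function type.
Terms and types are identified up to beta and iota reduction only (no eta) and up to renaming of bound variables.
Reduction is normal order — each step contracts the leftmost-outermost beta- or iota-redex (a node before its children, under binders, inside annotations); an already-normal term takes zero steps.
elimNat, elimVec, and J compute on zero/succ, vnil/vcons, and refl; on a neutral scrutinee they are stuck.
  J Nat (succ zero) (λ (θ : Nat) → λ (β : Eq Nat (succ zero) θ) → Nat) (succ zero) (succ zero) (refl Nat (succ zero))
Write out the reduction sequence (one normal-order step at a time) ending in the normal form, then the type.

reduction (normal order):
  J Nat (succ zero) (λ (θ : Nat) → λ (β : Eq Nat (succ zero) θ) → Nat) (succ zero) (succ zero) (refl Nat (succ zero))
  ~> succ zero
the term's type:
  Nat


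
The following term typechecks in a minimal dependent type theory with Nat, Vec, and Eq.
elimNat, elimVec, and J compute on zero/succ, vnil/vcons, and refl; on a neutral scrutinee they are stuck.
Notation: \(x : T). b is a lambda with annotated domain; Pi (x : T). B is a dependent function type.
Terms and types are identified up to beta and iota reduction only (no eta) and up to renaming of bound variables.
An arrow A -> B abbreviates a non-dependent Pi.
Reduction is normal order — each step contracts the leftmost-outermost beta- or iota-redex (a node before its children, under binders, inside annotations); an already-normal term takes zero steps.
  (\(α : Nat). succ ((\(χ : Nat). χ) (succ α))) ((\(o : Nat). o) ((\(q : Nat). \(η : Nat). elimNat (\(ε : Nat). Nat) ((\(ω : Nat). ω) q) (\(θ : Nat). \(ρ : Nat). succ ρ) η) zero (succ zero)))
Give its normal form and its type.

reduced normal form:
  succ (succ (succ zero))
the term's type:
  Nat
observation: contracting a beta-redex first, the term normalizes in 10 steps.


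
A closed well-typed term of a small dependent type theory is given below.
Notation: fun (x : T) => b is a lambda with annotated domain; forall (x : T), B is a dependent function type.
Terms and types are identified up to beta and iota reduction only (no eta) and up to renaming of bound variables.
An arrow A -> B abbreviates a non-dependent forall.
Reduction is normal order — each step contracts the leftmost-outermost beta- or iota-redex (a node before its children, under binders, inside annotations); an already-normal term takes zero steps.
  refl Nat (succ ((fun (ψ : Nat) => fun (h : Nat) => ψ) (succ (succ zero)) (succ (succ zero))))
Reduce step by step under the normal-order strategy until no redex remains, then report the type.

reduction (normal order):
  refl Nat (succ ((fun (ψ : Nat) => fun (h : Nat) => ψ) (succ (succ zero)) (succ (succ zero))))
  ~> refl Nat (succ ((fun (ψ : Nat) => succ (succ zero)) (succ (succ zero))))
  ~> refl Nat (succ (succ (succ zero)))
type:
  Eq Nat (succ (succ (succ zero))) (succ (succ (succ zero)))


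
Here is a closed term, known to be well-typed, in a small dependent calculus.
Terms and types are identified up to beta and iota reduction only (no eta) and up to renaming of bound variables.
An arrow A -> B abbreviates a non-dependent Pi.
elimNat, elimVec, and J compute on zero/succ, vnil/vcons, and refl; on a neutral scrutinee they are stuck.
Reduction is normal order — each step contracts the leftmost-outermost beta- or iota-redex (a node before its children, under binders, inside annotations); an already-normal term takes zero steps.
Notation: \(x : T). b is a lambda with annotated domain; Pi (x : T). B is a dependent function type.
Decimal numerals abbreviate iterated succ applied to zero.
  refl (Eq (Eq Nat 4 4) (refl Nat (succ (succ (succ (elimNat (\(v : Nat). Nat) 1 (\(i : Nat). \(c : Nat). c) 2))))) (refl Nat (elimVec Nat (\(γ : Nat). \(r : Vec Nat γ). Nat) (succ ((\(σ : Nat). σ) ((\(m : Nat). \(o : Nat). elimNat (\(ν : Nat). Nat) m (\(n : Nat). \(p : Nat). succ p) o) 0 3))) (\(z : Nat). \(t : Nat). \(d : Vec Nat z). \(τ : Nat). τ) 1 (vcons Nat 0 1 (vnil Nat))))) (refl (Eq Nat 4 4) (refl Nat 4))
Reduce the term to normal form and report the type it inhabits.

normal form:
  refl (Eq (Eq Nat 4 4) (refl Nat 4) (refl Nat 4)) (refl (Eq Nat 4 4) (refl Nat 4))
the term's type:
  Eq (Eq (Eq Nat 4 4) (refl Nat 4) (refl Nat 4)) (refl (Eq Nat 4 4) (refl Nat 4)) (refl (Eq Nat 4 4) (refl Nat 4))


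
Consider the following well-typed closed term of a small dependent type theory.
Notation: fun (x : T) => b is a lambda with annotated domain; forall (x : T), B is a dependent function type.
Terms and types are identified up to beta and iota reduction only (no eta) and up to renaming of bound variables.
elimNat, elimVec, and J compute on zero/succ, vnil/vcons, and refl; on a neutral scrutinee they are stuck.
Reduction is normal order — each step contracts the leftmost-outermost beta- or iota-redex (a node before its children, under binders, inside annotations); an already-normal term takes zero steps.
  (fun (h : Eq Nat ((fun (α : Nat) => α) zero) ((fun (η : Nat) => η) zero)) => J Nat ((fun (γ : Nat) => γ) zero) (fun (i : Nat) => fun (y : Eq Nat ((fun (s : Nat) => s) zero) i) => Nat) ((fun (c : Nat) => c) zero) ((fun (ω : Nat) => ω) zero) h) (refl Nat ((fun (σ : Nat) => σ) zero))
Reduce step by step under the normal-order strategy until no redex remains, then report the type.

normal-order reduction sequence:
  (fun (h : Eq Nat ((fun (α : Nat) => α) zero) ((fun (η : Nat) => η) zero)) => J Nat ((fun (γ : Nat) => γ) zero) (fun (i : Nat) => fun (y : Eq Nat ((fun (s : Nat) => s) zero) i) => Nat) ((fun (c : Nat) => c) zero) ((fun (ω : Nat) => ω) zero) h) (refl Nat ((fun (σ : Nat) => σ) zero))
  ~> J Nat ((fun (h : Nat) => h) zero) (fun (α : Nat) => fun (η : Eq Nat ((fun (γ : Nat) => γ) zero) α) => Nat) ((fun (i : Nat) => i) zero) ((fun (y : Nat) => y) zero) (refl Nat ((fun (s : Nat) => s) zero))
  ~> (fun (h : Nat) => h) zero
  ~> zero
inferred type:
  Nat


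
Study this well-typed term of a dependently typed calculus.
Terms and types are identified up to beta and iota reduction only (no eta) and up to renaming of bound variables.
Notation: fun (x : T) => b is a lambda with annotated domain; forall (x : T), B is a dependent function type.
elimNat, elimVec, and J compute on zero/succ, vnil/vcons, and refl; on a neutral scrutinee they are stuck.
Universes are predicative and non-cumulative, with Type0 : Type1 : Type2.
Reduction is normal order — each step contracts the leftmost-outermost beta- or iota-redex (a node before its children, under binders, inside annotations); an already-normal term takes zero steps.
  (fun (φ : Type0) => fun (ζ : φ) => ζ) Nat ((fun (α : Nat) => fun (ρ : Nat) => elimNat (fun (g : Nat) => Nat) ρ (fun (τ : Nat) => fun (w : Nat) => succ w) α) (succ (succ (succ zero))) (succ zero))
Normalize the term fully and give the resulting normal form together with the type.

normal form:
  succ (succ (succ (succ zero)))
type:
  Nat
observation: 14 normal-order steps normalize the term, beginning with a beta-redex.


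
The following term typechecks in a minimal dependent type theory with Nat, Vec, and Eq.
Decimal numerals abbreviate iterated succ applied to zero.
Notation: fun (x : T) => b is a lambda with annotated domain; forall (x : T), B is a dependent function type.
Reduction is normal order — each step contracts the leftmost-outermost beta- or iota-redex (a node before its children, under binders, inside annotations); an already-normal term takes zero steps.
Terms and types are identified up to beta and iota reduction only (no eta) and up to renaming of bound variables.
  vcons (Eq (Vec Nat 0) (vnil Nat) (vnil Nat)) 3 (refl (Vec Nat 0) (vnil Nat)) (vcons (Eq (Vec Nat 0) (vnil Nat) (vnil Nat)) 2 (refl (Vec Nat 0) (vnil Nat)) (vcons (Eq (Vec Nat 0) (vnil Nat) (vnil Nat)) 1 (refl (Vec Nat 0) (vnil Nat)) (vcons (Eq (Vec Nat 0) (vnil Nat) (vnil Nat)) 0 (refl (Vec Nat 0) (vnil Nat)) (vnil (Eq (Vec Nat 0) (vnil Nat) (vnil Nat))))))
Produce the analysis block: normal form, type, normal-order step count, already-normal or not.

reduced normal form:
  vcons (Eq (Vec Nat 0) (vnil Nat) (vnil Nat)) 3 (refl (Vec Nat 0) (vnil Nat)) (vcons (Eq (Vec Nat 0) (vnil Nat) (vnil Nat)) 2 (refl (Vec Nat 0) (vnil Nat)) (vcons (Eq (Vec Nat 0) (vnil Nat) (vnil Nat)) 1 (refl (Vec Nat 0) (vnil Nat)) (vcons (Eq (Vec Nat 0) (vnil Nat) (vnil Nat)) 0 (refl (Vec Nat 0) (vnil Nat)) (vnil (Eq (Vec Nat 0) (vnil Nat) (vnil Nat))))))
the term's type:
  Vec (Eq (Vec Nat 0) (vnil Nat) (vnil Nat)) 4
steps to reach normal form (normal order): 0
already normal: yes
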